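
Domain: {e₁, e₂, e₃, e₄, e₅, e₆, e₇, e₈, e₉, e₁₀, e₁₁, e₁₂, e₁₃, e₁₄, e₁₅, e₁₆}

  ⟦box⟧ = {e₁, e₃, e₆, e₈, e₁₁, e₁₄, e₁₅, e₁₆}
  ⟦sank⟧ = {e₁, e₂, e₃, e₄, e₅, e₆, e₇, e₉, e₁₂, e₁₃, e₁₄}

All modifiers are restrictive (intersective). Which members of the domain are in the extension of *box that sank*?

⟦that sank⟧ = ⟦sank⟧ = {e₁, e₂, e₃, e₄, e₅, e₆, e₇, e₉, e₁₂, e₁₃, e₁₄}
⟦box⟧ = {e₁, e₃, e₆, e₈, e₁₁, e₁₄, e₁₅, e₁₆}
… ∩ ⟦that sank⟧ = {e₁, e₃, e₆, e₈, e₁₁, e₁₄, e₁₅, e₁₆} ∩ {e₁, e₂, e₃, e₄, e₅, e₆, e₇, e₉, e₁₂, e₁₃, e₁₄} = {e₁, e₃, e₆, e₁₄}
So ⟦box that sank⟧ = {e₁, e₃, e₆, e₁₄}.

{e₁, e₃, e₆, e₁₄}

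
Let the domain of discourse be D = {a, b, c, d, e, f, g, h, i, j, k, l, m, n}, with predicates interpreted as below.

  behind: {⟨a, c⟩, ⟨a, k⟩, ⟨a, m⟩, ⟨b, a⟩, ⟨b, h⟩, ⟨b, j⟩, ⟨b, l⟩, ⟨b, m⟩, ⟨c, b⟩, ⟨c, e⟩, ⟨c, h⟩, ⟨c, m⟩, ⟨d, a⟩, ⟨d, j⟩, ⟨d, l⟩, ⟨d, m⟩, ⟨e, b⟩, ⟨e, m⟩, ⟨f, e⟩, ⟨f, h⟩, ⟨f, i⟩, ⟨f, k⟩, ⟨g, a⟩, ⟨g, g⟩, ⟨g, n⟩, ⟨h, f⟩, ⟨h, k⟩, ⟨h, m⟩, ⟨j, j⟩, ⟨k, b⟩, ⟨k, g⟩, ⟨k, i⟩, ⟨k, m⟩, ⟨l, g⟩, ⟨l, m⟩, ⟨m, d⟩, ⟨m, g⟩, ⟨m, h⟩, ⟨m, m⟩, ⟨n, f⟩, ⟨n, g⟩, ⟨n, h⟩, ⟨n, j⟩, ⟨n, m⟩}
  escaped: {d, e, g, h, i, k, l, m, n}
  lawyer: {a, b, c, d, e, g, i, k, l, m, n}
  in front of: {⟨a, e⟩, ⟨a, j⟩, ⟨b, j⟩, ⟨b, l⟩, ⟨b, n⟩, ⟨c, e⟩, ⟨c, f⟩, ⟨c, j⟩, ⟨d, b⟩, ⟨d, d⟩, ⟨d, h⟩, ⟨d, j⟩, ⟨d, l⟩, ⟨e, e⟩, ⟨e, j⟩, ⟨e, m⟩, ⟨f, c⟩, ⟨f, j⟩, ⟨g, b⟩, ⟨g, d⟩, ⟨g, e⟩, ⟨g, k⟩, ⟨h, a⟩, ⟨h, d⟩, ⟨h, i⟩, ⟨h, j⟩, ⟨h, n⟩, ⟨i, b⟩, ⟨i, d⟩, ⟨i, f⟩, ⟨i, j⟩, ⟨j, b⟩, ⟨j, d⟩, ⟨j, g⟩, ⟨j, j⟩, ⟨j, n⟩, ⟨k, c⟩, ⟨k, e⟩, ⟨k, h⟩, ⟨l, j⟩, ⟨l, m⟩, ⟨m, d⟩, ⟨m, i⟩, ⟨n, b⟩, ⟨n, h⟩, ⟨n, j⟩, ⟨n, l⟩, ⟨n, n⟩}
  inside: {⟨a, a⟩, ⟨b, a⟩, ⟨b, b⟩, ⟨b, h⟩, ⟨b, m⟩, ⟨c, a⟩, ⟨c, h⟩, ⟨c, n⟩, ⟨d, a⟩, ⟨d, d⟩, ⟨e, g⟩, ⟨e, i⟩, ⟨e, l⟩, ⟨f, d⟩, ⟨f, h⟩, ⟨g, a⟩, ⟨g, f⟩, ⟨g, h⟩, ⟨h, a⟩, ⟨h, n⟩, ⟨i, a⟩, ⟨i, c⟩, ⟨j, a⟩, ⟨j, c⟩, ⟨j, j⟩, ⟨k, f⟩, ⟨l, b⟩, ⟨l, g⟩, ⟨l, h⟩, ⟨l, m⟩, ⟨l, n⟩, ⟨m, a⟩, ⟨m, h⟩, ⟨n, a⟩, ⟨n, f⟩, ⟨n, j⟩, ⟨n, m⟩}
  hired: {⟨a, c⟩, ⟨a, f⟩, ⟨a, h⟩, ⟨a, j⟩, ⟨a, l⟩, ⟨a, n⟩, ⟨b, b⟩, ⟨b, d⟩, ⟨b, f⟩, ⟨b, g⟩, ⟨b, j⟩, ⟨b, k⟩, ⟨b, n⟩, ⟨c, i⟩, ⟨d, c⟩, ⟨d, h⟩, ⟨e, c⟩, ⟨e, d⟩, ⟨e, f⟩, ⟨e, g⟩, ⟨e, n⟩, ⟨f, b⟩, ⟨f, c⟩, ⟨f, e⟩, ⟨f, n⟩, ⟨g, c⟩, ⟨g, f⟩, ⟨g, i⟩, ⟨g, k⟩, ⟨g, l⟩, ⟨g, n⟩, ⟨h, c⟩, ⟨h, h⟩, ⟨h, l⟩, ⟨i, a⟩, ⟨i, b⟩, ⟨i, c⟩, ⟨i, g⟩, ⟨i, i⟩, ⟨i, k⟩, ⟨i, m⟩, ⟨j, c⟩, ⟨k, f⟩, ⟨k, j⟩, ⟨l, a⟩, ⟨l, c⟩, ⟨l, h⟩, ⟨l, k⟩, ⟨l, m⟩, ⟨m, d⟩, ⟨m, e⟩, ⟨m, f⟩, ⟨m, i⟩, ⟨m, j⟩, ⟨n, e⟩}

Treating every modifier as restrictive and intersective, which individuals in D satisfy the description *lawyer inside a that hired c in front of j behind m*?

⟦inside a⟧ = {x : ⟨x, a⟩ ∈ ⟦inside⟧} = {a, b, c, d, g, h, i, j, m, n}
⟦that hired c⟧ = {x : ⟨x, c⟩ ∈ ⟦hired⟧} = {a, d, e, f, g, h, i, j, l}
⟦in front of j⟧ = {x : ⟨x, j⟩ ∈ ⟦in front of⟧} = {a, b, c, d, e, f, h, i, j, l, n}
⟦behind m⟧ = {x : ⟨x, m⟩ ∈ ⟦behind⟧} = {a, b, c, d, e, h, k, l, m, n}
⟦lawyer⟧ = {a, b, c, d, e, g, i, k, l, m, n}
… ∩ ⟦inside a⟧ = {a, b, c, d, e, g, i, k, l, m, n} ∩ {a, b, c, d, g, h, i, j, m, n} = {a, b, c, d, g, i, m, n}
… ∩ ⟦that hired c⟧ = {a, b, c, d, g, i, m, n} ∩ {a, d, e, f, g, h, i, j, l} = {a, d, g, i}
… ∩ ⟦in front of j⟧ = {a, d, g, i} ∩ {a, b, c, d, e, f, h, i, j, l, n} = {a, d, i}
… ∩ ⟦behind m⟧ = {a, d, i} ∩ {a, b, c, d, e, h, k, l, m, n} = {a, d}
So ⟦lawyer inside a that hired c in front of j behind m⟧ = {a, d}.

{a, d}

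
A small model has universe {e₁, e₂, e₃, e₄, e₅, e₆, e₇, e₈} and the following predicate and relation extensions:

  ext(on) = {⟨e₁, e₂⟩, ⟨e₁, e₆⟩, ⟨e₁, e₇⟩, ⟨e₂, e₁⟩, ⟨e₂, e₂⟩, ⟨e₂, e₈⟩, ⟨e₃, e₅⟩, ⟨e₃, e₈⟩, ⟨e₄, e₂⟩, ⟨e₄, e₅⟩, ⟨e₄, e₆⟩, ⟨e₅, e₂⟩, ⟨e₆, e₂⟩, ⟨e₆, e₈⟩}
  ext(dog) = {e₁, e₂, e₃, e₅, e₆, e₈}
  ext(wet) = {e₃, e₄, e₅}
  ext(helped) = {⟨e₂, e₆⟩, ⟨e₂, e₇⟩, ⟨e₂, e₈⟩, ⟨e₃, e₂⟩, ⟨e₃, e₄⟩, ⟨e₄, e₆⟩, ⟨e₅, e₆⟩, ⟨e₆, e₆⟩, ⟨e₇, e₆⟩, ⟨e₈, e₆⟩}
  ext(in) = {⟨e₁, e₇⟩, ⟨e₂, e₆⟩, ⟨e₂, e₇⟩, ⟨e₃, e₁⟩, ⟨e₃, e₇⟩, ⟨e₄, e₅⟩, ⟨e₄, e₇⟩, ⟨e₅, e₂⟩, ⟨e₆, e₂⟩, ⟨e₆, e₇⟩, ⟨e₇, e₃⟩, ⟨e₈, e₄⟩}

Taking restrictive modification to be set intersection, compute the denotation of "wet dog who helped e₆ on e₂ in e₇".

∅

⟦who helped e₆⟧ = {x : ⟨x, e₆⟩ ∈ ⟦helped⟧} = {e₂, e₄, e₅, e₆, e₇, e₈}
⟦on e₂⟧ = {x : ⟨x, e₂⟩ ∈ ⟦on⟧} = {e₁, e₂, e₄, e₅, e₆}
⟦in e₇⟧ = {x : ⟨x, e₇⟩ ∈ ⟦in⟧} = {e₁, e₂, e₃, e₄, e₆}
⟦dog⟧ = {e₁, e₂, e₃, e₅, e₆, e₈}
… ∩ ⟦who helped e₆⟧ = {e₁, e₂, e₃, e₅, e₆, e₈} ∩ {e₂, e₄, e₅, e₆, e₇, e₈} = {e₂, e₅, e₆, e₈}
… ∩ ⟦on e₂⟧ = {e₂, e₅, e₆, e₈} ∩ {e₁, e₂, e₄, e₅, e₆} = {e₂, e₅, e₆}
… ∩ ⟦in e₇⟧ = {e₂, e₅, e₆} ∩ {e₁, e₂, e₃, e₄, e₆} = {e₂, e₆}
… ∩ ⟦wet⟧ = {e₂, e₆} ∩ {e₃, e₄, e₅} = ∅
So ⟦wet dog who helped e₆ on e₂ in e₇⟧ = ∅.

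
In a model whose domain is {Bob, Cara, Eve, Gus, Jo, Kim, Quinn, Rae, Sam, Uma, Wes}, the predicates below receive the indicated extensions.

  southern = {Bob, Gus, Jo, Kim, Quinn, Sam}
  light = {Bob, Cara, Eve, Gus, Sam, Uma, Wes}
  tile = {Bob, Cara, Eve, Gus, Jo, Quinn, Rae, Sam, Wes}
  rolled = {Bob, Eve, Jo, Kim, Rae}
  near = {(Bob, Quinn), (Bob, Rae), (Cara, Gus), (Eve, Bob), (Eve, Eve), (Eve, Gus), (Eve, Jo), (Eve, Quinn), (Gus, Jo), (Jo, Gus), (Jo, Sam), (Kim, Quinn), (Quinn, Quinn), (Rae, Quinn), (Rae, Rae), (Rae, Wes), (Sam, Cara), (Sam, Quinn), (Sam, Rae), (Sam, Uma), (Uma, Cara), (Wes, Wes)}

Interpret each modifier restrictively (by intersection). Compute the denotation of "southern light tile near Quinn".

{Bob, Sam}

⟦near Quinn⟧ = {x : ⟨x, Quinn⟩ ∈ ⟦near⟧} = {Bob, Eve, Kim, Quinn, Rae, Sam}
⟦tile⟧ = {Bob, Cara, Eve, Gus, Jo, Quinn, Rae, Sam, Wes}
… ∩ ⟦near Quinn⟧ = {Bob, Cara, Eve, Gus, Jo, Quinn, Rae, Sam, Wes} ∩ {Bob, Eve, Kim, Quinn, Rae, Sam} = {Bob, Eve, Quinn, Rae, Sam}
… ∩ ⟦southern⟧ = {Bob, Eve, Quinn, Rae, Sam} ∩ {Bob, Gus, Jo, Kim, Quinn, Sam} = {Bob, Quinn, Sam}
… ∩ ⟦light⟧ = {Bob, Quinn, Sam} ∩ {Bob, Cara, Eve, Gus, Sam, Uma, Wes} = {Bob, Sam}
So ⟦southern light tile near Quinn⟧ = {Bob, Sam}.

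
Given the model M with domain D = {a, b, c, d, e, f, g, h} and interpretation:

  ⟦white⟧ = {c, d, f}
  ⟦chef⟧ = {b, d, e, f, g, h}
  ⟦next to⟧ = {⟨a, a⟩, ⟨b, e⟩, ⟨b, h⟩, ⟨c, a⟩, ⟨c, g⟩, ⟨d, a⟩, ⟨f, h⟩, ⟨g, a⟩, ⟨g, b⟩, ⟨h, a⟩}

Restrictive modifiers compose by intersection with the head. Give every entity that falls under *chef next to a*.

⟦next to a⟧ = {x : ⟨x, a⟩ ∈ ⟦next to⟧} = {a, c, d, g, h}
⟦chef⟧ = {b, d, e, f, g, h}
… ∩ ⟦next to a⟧ = {b, d, e, f, g, h} ∩ {a, c, d, g, h} = {d, g, h}
So ⟦chef next to a⟧ = {d, g, h}.

{d, g, h}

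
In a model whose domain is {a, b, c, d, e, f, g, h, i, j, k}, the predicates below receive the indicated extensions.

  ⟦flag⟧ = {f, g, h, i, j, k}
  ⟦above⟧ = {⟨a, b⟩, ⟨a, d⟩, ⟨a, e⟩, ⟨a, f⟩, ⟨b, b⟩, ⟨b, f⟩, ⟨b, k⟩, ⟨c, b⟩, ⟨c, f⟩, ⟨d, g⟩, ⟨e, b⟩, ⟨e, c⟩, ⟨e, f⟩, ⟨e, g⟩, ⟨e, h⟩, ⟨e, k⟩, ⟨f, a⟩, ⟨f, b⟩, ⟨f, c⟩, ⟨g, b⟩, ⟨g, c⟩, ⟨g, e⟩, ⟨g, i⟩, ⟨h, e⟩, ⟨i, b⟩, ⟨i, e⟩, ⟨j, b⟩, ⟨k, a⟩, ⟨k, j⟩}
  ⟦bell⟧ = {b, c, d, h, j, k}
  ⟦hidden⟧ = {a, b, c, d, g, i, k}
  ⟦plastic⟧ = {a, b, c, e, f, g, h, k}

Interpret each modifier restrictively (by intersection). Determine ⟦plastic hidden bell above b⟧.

⟦above b⟧ = {x : ⟨x, b⟩ ∈ ⟦above⟧} = {a, b, c, e, f, g, i, j}
⟦bell⟧ = {b, c, d, h, j, k}
… ∩ ⟦above b⟧ = {b, c, d, h, j, k} ∩ {a, b, c, e, f, g, i, j} = {b, c, j}
… ∩ ⟦plastic⟧ = {b, c, j} ∩ {a, b, c, e, f, g, h, k} = {b, c}
… ∩ ⟦hidden⟧ = {b, c} ∩ {a, b, c, d, g, i, k} = {b, c}
So ⟦plastic hidden bell above b⟧ = {b, c}.

{b, c}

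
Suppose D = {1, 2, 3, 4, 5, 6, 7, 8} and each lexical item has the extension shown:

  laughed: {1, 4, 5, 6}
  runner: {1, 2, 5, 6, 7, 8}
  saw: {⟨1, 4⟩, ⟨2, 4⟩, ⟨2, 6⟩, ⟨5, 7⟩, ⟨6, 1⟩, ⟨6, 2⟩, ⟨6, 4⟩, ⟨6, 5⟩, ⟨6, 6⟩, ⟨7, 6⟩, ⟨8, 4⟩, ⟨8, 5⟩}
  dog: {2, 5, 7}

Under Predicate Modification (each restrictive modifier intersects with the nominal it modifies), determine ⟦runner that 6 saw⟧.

{1, 2, 5, 6}

⟦that 6 saw⟧ = {x : ⟨6, x⟩ ∈ ⟦saw⟧} = {1, 2, 4, 5, 6}
⟦runner⟧ = {1, 2, 5, 6, 7, 8}
… ∩ ⟦that 6 saw⟧ = {1, 2, 5, 6, 7, 8} ∩ {1, 2, 4, 5, 6} = {1, 2, 5, 6}
So ⟦runner that 6 saw⟧ = {1, 2, 5, 6}.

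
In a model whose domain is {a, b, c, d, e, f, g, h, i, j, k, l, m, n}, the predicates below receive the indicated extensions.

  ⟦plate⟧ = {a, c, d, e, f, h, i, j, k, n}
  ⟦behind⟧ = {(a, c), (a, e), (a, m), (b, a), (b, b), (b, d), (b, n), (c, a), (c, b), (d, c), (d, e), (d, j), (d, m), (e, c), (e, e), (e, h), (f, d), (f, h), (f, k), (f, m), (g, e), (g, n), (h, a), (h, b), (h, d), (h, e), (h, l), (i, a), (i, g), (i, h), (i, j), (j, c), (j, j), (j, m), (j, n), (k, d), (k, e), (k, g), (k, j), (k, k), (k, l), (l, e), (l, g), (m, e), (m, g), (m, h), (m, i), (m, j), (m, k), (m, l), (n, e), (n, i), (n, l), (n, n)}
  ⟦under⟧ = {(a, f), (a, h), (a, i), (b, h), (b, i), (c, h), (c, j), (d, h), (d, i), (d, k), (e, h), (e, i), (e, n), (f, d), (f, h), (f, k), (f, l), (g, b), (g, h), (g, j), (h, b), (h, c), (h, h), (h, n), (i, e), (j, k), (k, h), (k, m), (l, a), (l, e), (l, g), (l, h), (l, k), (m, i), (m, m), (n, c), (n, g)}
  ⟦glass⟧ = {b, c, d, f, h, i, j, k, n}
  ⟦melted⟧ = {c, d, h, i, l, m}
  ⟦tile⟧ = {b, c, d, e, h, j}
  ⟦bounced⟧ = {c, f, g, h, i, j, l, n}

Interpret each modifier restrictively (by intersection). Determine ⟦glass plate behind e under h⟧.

{d, h, k}

⟦behind e⟧ = {x : ⟨x, e⟩ ∈ ⟦behind⟧} = {a, d, e, g, h, k, l, m, n}
⟦under h⟧ = {x : ⟨x, h⟩ ∈ ⟦under⟧} = {a, b, c, d, e, f, g, h, k, l}
⟦plate⟧ = {a, c, d, e, f, h, i, j, k, n}
… ∩ ⟦behind e⟧ = {a, c, d, e, f, h, i, j, k, n} ∩ {a, d, e, g, h, k, l, m, n} = {a, d, e, h, k, n}
… ∩ ⟦under h⟧ = {a, d, e, h, k, n} ∩ {a, b, c, d, e, f, g, h, k, l} = {a, d, e, h, k}
… ∩ ⟦glass⟧ = {a, d, e, h, k} ∩ {b, c, d, f, h, i, j, k, n} = {d, h, k}
So ⟦glass plate behind e under h⟧ = {d, h, k}.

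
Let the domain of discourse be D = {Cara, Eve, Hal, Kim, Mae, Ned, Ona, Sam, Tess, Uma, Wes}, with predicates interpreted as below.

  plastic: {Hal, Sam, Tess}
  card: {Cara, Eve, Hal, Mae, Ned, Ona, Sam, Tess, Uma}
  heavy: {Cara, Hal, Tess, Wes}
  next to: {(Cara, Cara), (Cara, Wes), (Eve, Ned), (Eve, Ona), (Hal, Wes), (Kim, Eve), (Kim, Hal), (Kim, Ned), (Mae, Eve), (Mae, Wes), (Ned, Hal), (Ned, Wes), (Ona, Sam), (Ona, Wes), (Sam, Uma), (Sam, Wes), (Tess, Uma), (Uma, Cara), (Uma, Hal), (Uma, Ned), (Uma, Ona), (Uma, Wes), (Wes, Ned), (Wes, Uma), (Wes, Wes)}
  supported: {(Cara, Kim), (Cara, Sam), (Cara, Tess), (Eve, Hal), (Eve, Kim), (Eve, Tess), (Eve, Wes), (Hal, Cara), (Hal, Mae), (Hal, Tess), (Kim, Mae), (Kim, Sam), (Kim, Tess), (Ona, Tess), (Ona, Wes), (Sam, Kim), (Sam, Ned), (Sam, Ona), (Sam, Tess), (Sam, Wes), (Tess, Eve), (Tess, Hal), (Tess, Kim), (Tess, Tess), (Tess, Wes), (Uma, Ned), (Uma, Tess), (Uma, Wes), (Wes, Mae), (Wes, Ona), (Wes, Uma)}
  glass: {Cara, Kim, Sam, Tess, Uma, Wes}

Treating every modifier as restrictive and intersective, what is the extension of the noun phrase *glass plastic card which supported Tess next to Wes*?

⟦which supported Tess⟧ = {x : ⟨x, Tess⟩ ∈ ⟦supported⟧} = {Cara, Eve, Hal, Kim, Ona, Sam, Tess, Uma}
⟦next to Wes⟧ = {x : ⟨x, Wes⟩ ∈ ⟦next to⟧} = {Cara, Hal, Mae, Ned, Ona, Sam, Uma, Wes}
⟦card⟧ = {Cara, Eve, Hal, Mae, Ned, Ona, Sam, Tess, Uma}
… ∩ ⟦which supported Tess⟧ = {Cara, Eve, Hal, Mae, Ned, Ona, Sam, Tess, Uma} ∩ {Cara, Eve, Hal, Kim, Ona, Sam, Tess, Uma} = {Cara, Eve, Hal, Ona, Sam, Tess, Uma}
… ∩ ⟦next to Wes⟧ = {Cara, Eve, Hal, Ona, Sam, Tess, Uma} ∩ {Cara, Hal, Mae, Ned, Ona, Sam, Uma, Wes} = {Cara, Hal, Ona, Sam, Uma}
… ∩ ⟦glass⟧ = {Cara, Hal, Ona, Sam, Uma} ∩ {Cara, Kim, Sam, Tess, Uma, Wes} = {Cara, Sam, Uma}
… ∩ ⟦plastic⟧ = {Cara, Sam, Uma} ∩ {Hal, Sam, Tess} = {Sam}
So ⟦glass plastic card which supported Tess next to Wes⟧ = {Sam}.

{Sam}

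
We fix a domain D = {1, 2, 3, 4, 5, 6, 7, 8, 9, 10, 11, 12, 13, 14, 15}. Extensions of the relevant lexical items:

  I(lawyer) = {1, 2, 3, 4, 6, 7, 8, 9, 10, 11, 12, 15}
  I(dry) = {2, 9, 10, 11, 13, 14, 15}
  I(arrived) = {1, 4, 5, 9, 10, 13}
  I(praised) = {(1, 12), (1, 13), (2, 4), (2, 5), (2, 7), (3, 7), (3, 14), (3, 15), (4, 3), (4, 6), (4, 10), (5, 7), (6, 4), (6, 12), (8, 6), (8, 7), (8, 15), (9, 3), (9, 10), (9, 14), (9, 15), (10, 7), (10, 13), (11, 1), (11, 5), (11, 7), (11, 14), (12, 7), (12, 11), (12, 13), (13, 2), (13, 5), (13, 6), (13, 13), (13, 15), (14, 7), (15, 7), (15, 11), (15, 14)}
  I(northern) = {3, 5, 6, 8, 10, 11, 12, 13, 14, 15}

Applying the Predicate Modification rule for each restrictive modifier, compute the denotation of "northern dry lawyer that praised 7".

{10, 11, 15}

⟦that praised 7⟧ = {x : ⟨x, 7⟩ ∈ ⟦praised⟧} = {2, 3, 5, 8, 10, 11, 12, 14, 15}
⟦lawyer⟧ = {1, 2, 3, 4, 6, 7, 8, 9, 10, 11, 12, 15}
… ∩ ⟦that praised 7⟧ = {1, 2, 3, 4, 6, 7, 8, 9, 10, 11, 12, 15} ∩ {2, 3, 5, 8, 10, 11, 12, 14, 15} = {2, 3, 8, 10, 11, 12, 15}
… ∩ ⟦northern⟧ = {2, 3, 8, 10, 11, 12, 15} ∩ {3, 5, 6, 8, 10, 11, 12, 13, 14, 15} = {3, 8, 10, 11, 12, 15}
… ∩ ⟦dry⟧ = {3, 8, 10, 11, 12, 15} ∩ {2, 9, 10, 11, 13, 14, 15} = {10, 11, 15}
So ⟦northern dry lawyer that praised 7⟧ = {10, 11, 15}.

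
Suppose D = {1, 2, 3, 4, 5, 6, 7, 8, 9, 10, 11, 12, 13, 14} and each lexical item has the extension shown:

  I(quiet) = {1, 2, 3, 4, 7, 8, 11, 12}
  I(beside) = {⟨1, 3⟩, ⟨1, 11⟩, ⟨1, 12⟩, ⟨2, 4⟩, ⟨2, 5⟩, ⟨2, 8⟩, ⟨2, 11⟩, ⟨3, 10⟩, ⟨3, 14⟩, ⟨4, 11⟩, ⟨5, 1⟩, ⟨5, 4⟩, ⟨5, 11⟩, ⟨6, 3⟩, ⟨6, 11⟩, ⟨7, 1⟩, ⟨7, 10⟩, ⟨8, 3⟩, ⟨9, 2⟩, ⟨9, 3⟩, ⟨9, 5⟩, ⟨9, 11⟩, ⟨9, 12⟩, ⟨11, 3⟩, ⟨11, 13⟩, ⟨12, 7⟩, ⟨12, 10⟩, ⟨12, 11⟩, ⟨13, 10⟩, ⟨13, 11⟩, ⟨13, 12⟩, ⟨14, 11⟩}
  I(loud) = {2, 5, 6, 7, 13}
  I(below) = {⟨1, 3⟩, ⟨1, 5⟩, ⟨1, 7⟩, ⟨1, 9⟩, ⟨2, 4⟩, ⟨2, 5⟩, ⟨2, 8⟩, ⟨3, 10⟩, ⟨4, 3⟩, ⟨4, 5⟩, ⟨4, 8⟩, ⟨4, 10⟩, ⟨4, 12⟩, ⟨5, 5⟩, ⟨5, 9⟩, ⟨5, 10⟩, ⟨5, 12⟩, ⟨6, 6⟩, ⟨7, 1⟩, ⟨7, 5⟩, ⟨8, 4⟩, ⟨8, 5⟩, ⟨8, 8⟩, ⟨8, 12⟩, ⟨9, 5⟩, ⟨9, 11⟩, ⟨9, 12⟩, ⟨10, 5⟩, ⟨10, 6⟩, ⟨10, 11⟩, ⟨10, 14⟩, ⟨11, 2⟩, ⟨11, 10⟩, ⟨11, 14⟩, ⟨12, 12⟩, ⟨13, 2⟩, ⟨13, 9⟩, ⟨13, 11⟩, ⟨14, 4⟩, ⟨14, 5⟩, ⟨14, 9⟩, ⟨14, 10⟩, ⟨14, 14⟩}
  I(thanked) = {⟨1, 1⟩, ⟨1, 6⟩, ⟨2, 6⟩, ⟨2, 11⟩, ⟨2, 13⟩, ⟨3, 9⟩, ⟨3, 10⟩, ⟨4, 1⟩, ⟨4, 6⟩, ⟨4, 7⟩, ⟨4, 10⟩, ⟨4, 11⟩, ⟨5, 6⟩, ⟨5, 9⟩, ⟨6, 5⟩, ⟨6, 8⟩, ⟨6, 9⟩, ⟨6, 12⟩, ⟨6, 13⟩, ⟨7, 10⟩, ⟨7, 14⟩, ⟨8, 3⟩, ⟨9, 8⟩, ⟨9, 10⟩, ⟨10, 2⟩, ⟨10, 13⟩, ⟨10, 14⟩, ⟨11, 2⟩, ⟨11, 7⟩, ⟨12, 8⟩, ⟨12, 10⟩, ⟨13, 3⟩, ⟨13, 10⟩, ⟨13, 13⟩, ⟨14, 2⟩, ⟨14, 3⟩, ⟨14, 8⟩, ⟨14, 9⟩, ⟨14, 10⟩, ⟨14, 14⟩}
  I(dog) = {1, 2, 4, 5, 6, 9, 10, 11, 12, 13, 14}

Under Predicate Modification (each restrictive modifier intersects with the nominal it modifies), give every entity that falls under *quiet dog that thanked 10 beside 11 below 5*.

{4}

⟦that thanked 10⟧ = {x : ⟨x, 10⟩ ∈ ⟦thanked⟧} = {3, 4, 7, 9, 12, 13, 14}
⟦beside 11⟧ = {x : ⟨x, 11⟩ ∈ ⟦beside⟧} = {1, 2, 4, 5, 6, 9, 12, 13, 14}
⟦below 5⟧ = {x : ⟨x, 5⟩ ∈ ⟦below⟧} = {1, 2, 4, 5, 7, 8, 9, 10, 14}
⟦dog⟧ = {1, 2, 4, 5, 6, 9, 10, 11, 12, 13, 14}
… ∩ ⟦that thanked 10⟧ = {1, 2, 4, 5, 6, 9, 10, 11, 12, 13, 14} ∩ {3, 4, 7, 9, 12, 13, 14} = {4, 9, 12, 13, 14}
… ∩ ⟦beside 11⟧ = {4, 9, 12, 13, 14} ∩ {1, 2, 4, 5, 6, 9, 12, 13, 14} = {4, 9, 12, 13, 14}
… ∩ ⟦below 5⟧ = {4, 9, 12, 13, 14} ∩ {1, 2, 4, 5, 7, 8, 9, 10, 14} = {4, 9, 14}
… ∩ ⟦quiet⟧ = {4, 9, 14} ∩ {1, 2, 3, 4, 7, 8, 11, 12} = {4}
So ⟦quiet dog that thanked 10 beside 11 below 5⟧ = {4}.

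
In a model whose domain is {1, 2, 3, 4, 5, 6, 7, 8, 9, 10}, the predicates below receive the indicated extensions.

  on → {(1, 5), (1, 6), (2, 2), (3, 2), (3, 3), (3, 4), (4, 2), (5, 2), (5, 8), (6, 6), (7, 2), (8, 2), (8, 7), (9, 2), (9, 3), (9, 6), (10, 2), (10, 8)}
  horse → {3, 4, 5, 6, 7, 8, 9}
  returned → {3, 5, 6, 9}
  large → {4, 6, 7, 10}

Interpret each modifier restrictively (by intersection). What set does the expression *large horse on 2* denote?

⟦on 2⟧ = {x : ⟨x, 2⟩ ∈ ⟦on⟧} = {2, 3, 4, 5, 7, 8, 9, 10}
⟦horse⟧ = {3, 4, 5, 6, 7, 8, 9}
… ∩ ⟦on 2⟧ = {3, 4, 5, 6, 7, 8, 9} ∩ {2, 3, 4, 5, 7, 8, 9, 10} = {3, 4, 5, 7, 8, 9}
… ∩ ⟦large⟧ = {3, 4, 5, 7, 8, 9} ∩ {4, 6, 7, 10} = {4, 7}
So ⟦large horse on 2⟧ = {4, 7}.

{4, 7}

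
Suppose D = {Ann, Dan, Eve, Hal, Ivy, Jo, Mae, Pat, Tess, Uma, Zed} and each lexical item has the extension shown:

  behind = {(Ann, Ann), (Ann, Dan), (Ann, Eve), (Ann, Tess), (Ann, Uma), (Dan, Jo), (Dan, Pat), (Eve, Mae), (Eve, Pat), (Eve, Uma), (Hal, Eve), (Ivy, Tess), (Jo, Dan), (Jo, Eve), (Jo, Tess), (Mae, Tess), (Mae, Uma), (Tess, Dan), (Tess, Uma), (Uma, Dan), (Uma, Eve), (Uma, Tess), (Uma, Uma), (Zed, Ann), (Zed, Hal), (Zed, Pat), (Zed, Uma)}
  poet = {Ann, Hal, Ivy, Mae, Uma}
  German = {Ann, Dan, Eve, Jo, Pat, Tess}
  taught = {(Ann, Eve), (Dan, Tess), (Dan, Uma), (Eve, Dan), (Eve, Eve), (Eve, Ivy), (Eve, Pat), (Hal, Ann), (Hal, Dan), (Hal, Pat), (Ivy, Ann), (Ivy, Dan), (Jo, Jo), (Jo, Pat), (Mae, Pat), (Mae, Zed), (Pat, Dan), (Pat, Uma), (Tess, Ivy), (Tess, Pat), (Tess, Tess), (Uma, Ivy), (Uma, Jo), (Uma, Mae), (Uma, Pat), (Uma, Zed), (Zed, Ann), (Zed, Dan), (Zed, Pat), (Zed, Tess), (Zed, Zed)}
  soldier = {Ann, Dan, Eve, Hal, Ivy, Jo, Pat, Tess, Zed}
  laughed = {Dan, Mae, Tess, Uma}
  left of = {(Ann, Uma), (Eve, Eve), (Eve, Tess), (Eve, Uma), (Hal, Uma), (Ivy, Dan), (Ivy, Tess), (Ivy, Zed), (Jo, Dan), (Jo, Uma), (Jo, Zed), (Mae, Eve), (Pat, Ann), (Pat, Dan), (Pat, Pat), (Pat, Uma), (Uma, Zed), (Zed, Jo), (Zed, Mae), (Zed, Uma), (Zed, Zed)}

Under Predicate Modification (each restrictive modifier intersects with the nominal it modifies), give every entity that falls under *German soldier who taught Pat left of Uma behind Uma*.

{Eve}

⟦who taught Pat⟧ = {x : ⟨x, Pat⟩ ∈ ⟦taught⟧} = {Eve, Hal, Jo, Mae, Tess, Uma, Zed}
⟦left of Uma⟧ = {x : ⟨x, Uma⟩ ∈ ⟦left of⟧} = {Ann, Eve, Hal, Jo, Pat, Zed}
⟦behind Uma⟧ = {x : ⟨x, Uma⟩ ∈ ⟦behind⟧} = {Ann, Eve, Mae, Tess, Uma, Zed}
⟦soldier⟧ = {Ann, Dan, Eve, Hal, Ivy, Jo, Pat, Tess, Zed}
… ∩ ⟦who taught Pat⟧ = {Ann, Dan, Eve, Hal, Ivy, Jo, Pat, Tess, Zed} ∩ {Eve, Hal, Jo, Mae, Tess, Uma, Zed} = {Eve, Hal, Jo, Tess, Zed}
… ∩ ⟦left of Uma⟧ = {Eve, Hal, Jo, Tess, Zed} ∩ {Ann, Eve, Hal, Jo, Pat, Zed} = {Eve, Hal, Jo, Zed}
… ∩ ⟦behind Uma⟧ = {Eve, Hal, Jo, Zed} ∩ {Ann, Eve, Mae, Tess, Uma, Zed} = {Eve, Zed}
… ∩ ⟦German⟧ = {Eve, Zed} ∩ {Ann, Dan, Eve, Jo, Pat, Tess} = {Eve}
So ⟦German soldier who taught Pat left of Uma behind Uma⟧ = {Eve}.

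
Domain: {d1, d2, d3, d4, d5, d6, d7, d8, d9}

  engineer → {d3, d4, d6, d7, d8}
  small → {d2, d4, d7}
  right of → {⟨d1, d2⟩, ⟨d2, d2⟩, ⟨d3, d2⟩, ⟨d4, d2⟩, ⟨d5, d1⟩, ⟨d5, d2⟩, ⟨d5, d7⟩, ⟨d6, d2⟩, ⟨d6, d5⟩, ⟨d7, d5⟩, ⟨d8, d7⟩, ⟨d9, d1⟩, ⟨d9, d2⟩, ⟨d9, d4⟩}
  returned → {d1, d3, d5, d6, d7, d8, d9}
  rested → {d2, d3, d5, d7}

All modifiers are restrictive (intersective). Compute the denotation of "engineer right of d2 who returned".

⟦right of d2⟧ = {x : ⟨x, d2⟩ ∈ ⟦right of⟧} = {d1, d2, d3, d4, d5, d6, d9}
⟦who returned⟧ = ⟦returned⟧ = {d1, d3, d5, d6, d7, d8, d9}
⟦engineer⟧ = {d3, d4, d6, d7, d8}
… ∩ ⟦right of d2⟧ = {d3, d4, d6, d7, d8} ∩ {d1, d2, d3, d4, d5, d6, d9} = {d3, d4, d6}
… ∩ ⟦who returned⟧ = {d3, d4, d6} ∩ {d1, d3, d5, d6, d7, d8, d9} = {d3, d6}
So ⟦engineer right of d2 who returned⟧ = {d3, d6}.

{d3, d6}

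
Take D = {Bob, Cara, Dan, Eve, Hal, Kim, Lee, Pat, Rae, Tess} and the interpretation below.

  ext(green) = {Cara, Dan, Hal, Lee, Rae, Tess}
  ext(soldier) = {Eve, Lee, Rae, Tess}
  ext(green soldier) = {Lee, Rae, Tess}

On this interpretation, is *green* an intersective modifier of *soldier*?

⟦green⟧ ∩ ⟦soldier⟧ = {Cara, Dan, Hal, Lee, Rae, Tess} ∩ {Eve, Lee, Rae, Tess} = {Lee, Rae, Tess}
Observed ⟦green soldier⟧ = {Lee, Rae, Tess}.
These coincide, so the modifier is intersective here.

yes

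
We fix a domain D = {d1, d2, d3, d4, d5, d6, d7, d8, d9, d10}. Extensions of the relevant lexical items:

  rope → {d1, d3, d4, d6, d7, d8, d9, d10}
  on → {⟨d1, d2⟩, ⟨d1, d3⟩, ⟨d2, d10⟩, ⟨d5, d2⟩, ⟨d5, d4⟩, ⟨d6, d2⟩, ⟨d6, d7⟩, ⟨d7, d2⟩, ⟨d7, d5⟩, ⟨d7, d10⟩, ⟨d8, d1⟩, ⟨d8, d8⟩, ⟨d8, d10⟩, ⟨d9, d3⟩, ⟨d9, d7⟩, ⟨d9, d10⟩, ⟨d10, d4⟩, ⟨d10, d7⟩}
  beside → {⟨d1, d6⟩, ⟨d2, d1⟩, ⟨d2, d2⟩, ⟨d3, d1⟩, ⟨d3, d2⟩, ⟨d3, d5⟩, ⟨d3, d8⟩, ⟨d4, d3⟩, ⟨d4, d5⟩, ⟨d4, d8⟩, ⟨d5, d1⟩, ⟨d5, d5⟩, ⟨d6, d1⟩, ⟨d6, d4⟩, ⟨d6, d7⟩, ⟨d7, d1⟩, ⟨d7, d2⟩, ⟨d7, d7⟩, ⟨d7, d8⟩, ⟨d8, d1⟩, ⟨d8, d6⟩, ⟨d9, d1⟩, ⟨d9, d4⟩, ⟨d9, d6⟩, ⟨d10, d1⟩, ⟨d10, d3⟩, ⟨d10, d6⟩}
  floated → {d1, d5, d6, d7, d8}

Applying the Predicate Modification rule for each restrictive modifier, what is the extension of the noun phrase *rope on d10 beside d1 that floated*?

{d7, d8}

⟦on d10⟧ = {x : ⟨x, d10⟩ ∈ ⟦on⟧} = {d2, d7, d8, d9}
⟦beside d1⟧ = {x : ⟨x, d1⟩ ∈ ⟦beside⟧} = {d2, d3, d5, d6, d7, d8, d9, d10}
⟦that floated⟧ = ⟦floated⟧ = {d1, d5, d6, d7, d8}
⟦rope⟧ = {d1, d3, d4, d6, d7, d8, d9, d10}
… ∩ ⟦on d10⟧ = {d1, d3, d4, d6, d7, d8, d9, d10} ∩ {d2, d7, d8, d9} = {d7, d8, d9}
… ∩ ⟦beside d1⟧ = {d7, d8, d9} ∩ {d2, d3, d5, d6, d7, d8, d9, d10} = {d7, d8, d9}
… ∩ ⟦that floated⟧ = {d7, d8, d9} ∩ {d1, d5, d6, d7, d8} = {d7, d8}
So ⟦rope on d10 beside d1 that floated⟧ = {d7, d8}.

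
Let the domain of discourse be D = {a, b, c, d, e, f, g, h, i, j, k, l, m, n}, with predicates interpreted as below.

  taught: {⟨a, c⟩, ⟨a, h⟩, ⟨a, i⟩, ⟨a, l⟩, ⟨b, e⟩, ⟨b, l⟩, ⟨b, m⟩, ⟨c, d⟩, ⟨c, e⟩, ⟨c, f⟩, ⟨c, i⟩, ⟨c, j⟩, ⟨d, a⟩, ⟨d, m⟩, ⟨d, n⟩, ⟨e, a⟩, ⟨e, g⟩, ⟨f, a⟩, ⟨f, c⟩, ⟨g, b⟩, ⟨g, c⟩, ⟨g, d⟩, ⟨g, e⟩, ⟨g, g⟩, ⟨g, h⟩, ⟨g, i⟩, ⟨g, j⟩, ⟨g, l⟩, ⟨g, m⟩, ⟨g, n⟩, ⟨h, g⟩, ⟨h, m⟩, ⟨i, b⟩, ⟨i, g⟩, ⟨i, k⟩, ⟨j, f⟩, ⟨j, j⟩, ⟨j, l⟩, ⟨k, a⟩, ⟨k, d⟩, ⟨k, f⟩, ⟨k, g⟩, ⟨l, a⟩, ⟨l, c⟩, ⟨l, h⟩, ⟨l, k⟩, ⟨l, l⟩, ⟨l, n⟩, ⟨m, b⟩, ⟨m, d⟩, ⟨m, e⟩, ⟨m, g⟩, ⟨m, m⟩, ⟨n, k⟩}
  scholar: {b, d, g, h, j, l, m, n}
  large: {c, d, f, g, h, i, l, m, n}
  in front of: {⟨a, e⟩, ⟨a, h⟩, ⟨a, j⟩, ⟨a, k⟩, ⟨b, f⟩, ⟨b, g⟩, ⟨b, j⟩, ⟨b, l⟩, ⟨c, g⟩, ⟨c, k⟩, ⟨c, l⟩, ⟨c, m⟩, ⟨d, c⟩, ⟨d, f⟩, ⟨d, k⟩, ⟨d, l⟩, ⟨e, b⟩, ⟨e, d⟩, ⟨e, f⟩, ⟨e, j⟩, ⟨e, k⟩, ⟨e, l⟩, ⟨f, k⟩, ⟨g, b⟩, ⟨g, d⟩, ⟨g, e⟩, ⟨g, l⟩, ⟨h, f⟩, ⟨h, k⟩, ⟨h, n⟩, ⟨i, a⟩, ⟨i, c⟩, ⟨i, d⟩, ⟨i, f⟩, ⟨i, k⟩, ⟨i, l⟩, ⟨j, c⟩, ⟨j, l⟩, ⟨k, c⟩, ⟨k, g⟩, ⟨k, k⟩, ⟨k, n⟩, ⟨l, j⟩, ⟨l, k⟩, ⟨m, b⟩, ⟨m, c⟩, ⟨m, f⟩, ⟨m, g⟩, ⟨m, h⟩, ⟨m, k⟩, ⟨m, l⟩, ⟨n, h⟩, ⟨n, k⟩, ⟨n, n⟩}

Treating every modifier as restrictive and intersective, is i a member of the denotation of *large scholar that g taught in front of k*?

no

⟦that g taught⟧ = {x : ⟨g, x⟩ ∈ ⟦taught⟧} = {b, c, d, e, g, h, i, j, l, m, n}
⟦in front of k⟧ = {x : ⟨x, k⟩ ∈ ⟦in front of⟧} = {a, c, d, e, f, h, i, k, l, m, n}
⟦scholar⟧ = {b, d, g, h, j, l, m, n}
… ∩ ⟦that g taught⟧ = {b, d, g, h, j, l, m, n} ∩ {b, c, d, e, g, h, i, j, l, m, n} = {b, d, g, h, j, l, m, n}
… ∩ ⟦in front of k⟧ = {b, d, g, h, j, l, m, n} ∩ {a, c, d, e, f, h, i, k, l, m, n} = {d, h, l, m, n}
… ∩ ⟦large⟧ = {d, h, l, m, n} ∩ {c, d, f, g, h, i, l, m, n} = {d, h, l, m, n}
⟦large scholar that g taught in front of k⟧ = {d, h, l, m, n}; i ∉ this set.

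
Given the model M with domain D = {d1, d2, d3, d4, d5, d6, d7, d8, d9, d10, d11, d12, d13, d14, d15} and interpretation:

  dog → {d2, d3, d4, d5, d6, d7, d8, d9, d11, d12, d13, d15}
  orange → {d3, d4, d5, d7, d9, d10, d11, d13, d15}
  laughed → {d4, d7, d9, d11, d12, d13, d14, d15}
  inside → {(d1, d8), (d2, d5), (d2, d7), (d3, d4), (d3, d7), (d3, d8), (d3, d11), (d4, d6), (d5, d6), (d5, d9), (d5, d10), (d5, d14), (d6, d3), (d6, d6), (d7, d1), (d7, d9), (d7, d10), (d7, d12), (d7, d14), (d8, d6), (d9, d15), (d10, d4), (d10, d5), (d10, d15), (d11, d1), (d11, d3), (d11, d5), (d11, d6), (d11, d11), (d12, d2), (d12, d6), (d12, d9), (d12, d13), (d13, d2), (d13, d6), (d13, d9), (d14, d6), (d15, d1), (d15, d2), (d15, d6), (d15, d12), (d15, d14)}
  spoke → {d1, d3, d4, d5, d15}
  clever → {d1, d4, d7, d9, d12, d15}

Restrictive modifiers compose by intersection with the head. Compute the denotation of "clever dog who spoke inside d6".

⟦who spoke⟧ = ⟦spoke⟧ = {d1, d3, d4, d5, d15}
⟦inside d6⟧ = {x : ⟨x, d6⟩ ∈ ⟦inside⟧} = {d4, d5, d6, d8, d11, d12, d13, d14, d15}
⟦dog⟧ = {d2, d3, d4, d5, d6, d7, d8, d9, d11, d12, d13, d15}
… ∩ ⟦who spoke⟧ = {d2, d3, d4, d5, d6, d7, d8, d9, d11, d12, d13, d15} ∩ {d1, d3, d4, d5, d15} = {d3, d4, d5, d15}
… ∩ ⟦inside d6⟧ = {d3, d4, d5, d15} ∩ {d4, d5, d6, d8, d11, d12, d13, d14, d15} = {d4, d5, d15}
… ∩ ⟦clever⟧ = {d4, d5, d15} ∩ {d1, d4, d7, d9, d12, d15} = {d4, d15}
So ⟦clever dog who spoke inside d6⟧ = {d4, d15}.

{d4, d15}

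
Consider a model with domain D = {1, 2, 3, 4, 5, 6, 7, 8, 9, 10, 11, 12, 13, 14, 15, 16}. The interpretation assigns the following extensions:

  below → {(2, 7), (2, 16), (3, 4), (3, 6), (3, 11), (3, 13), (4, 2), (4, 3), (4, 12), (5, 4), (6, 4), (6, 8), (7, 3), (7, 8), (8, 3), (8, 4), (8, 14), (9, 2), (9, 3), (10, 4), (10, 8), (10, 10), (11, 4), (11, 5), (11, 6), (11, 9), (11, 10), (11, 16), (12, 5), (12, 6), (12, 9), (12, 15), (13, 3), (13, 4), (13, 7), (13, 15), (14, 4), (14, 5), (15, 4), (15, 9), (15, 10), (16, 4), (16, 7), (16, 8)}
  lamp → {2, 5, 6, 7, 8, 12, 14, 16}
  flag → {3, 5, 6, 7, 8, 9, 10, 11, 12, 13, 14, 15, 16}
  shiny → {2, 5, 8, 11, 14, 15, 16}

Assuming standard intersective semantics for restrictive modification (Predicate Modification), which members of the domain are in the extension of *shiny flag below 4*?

{5, 8, 11, 14, 15, 16}

⟦below 4⟧ = {x : ⟨x, 4⟩ ∈ ⟦below⟧} = {3, 5, 6, 8, 10, 11, 13, 14, 15, 16}
⟦flag⟧ = {3, 5, 6, 7, 8, 9, 10, 11, 12, 13, 14, 15, 16}
… ∩ ⟦below 4⟧ = {3, 5, 6, 7, 8, 9, 10, 11, 12, 13, 14, 15, 16} ∩ {3, 5, 6, 8, 10, 11, 13, 14, 15, 16} = {3, 5, 6, 8, 10, 11, 13, 14, 15, 16}
… ∩ ⟦shiny⟧ = {3, 5, 6, 8, 10, 11, 13, 14, 15, 16} ∩ {2, 5, 8, 11, 14, 15, 16} = {5, 8, 11, 14, 15, 16}
So ⟦shiny flag below 4⟧ = {5, 8, 11, 14, 15, 16}.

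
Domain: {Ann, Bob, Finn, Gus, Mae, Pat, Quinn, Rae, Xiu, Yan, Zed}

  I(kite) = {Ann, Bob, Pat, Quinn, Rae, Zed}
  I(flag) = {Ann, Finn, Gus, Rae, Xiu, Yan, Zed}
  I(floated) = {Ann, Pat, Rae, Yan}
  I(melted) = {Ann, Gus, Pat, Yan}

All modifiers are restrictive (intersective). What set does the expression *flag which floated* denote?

⟦which floated⟧ = ⟦floated⟧ = {Ann, Pat, Rae, Yan}
⟦flag⟧ = {Ann, Finn, Gus, Rae, Xiu, Yan, Zed}
… ∩ ⟦which floated⟧ = {Ann, Finn, Gus, Rae, Xiu, Yan, Zed} ∩ {Ann, Pat, Rae, Yan} = {Ann, Rae, Yan}
So ⟦flag which floated⟧ = {Ann, Rae, Yan}.

{Ann, Rae, Yan}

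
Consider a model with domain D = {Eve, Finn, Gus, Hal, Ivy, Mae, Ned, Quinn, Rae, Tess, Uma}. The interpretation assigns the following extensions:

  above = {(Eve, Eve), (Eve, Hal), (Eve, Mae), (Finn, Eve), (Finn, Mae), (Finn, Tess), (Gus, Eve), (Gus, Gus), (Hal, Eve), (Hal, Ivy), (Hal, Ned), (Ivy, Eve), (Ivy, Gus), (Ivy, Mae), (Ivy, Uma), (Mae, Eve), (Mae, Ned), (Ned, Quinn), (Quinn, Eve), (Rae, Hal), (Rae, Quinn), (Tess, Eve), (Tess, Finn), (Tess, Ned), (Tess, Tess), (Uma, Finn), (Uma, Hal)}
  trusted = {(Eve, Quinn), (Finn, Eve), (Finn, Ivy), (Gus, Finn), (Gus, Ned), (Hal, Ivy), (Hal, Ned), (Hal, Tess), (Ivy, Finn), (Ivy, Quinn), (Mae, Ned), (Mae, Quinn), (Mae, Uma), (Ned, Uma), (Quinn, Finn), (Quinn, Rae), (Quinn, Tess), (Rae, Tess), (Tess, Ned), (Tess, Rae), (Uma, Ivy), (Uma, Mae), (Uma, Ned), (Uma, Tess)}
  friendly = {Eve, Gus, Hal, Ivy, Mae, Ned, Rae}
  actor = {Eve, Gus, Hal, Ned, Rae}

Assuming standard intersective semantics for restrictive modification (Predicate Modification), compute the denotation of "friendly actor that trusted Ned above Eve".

{Gus, Hal}

⟦that trusted Ned⟧ = {x : ⟨x, Ned⟩ ∈ ⟦trusted⟧} = {Gus, Hal, Mae, Tess, Uma}
⟦above Eve⟧ = {x : ⟨x, Eve⟩ ∈ ⟦above⟧} = {Eve, Finn, Gus, Hal, Ivy, Mae, Quinn, Tess}
⟦actor⟧ = {Eve, Gus, Hal, Ned, Rae}
… ∩ ⟦that trusted Ned⟧ = {Eve, Gus, Hal, Ned, Rae} ∩ {Gus, Hal, Mae, Tess, Uma} = {Gus, Hal}
… ∩ ⟦above Eve⟧ = {Gus, Hal} ∩ {Eve, Finn, Gus, Hal, Ivy, Mae, Quinn, Tess} = {Gus, Hal}
… ∩ ⟦friendly⟧ = {Gus, Hal} ∩ {Eve, Gus, Hal, Ivy, Mae, Ned, Rae} = {Gus, Hal}
So ⟦friendly actor that trusted Ned above Eve⟧ = {Gus, Hal}.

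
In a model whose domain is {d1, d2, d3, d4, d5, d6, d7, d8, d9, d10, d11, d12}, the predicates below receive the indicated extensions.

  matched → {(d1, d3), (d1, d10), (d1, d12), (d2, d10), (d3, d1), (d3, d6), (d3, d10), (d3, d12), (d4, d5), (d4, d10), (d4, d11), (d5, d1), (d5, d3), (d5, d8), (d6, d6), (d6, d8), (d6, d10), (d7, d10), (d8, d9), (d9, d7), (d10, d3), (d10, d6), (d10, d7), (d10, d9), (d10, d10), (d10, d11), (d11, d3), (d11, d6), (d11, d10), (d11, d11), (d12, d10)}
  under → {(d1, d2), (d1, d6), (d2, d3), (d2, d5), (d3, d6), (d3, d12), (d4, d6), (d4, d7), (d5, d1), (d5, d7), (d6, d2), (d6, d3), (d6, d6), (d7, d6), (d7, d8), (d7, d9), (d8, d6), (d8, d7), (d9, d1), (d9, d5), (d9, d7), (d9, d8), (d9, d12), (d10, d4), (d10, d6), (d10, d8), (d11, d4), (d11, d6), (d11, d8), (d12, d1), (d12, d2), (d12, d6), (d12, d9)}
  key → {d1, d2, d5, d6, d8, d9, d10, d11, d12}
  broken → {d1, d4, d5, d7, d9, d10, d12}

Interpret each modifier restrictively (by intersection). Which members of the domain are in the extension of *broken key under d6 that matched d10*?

{d1, d10, d12}

⟦under d6⟧ = {x : ⟨x, d6⟩ ∈ ⟦under⟧} = {d1, d3, d4, d6, d7, d8, d10, d11, d12}
⟦that matched d10⟧ = {x : ⟨x, d10⟩ ∈ ⟦matched⟧} = {d1, d2, d3, d4, d6, d7, d10, d11, d12}
⟦key⟧ = {d1, d2, d5, d6, d8, d9, d10, d11, d12}
… ∩ ⟦under d6⟧ = {d1, d2, d5, d6, d8, d9, d10, d11, d12} ∩ {d1, d3, d4, d6, d7, d8, d10, d11, d12} = {d1, d6, d8, d10, d11, d12}
… ∩ ⟦that matched d10⟧ = {d1, d6, d8, d10, d11, d12} ∩ {d1, d2, d3, d4, d6, d7, d10, d11, d12} = {d1, d6, d10, d11, d12}
… ∩ ⟦broken⟧ = {d1, d6, d10, d11, d12} ∩ {d1, d4, d5, d7, d9, d10, d12} = {d1, d10, d12}
So ⟦broken key under d6 that matched d10⟧ = {d1, d10, d12}.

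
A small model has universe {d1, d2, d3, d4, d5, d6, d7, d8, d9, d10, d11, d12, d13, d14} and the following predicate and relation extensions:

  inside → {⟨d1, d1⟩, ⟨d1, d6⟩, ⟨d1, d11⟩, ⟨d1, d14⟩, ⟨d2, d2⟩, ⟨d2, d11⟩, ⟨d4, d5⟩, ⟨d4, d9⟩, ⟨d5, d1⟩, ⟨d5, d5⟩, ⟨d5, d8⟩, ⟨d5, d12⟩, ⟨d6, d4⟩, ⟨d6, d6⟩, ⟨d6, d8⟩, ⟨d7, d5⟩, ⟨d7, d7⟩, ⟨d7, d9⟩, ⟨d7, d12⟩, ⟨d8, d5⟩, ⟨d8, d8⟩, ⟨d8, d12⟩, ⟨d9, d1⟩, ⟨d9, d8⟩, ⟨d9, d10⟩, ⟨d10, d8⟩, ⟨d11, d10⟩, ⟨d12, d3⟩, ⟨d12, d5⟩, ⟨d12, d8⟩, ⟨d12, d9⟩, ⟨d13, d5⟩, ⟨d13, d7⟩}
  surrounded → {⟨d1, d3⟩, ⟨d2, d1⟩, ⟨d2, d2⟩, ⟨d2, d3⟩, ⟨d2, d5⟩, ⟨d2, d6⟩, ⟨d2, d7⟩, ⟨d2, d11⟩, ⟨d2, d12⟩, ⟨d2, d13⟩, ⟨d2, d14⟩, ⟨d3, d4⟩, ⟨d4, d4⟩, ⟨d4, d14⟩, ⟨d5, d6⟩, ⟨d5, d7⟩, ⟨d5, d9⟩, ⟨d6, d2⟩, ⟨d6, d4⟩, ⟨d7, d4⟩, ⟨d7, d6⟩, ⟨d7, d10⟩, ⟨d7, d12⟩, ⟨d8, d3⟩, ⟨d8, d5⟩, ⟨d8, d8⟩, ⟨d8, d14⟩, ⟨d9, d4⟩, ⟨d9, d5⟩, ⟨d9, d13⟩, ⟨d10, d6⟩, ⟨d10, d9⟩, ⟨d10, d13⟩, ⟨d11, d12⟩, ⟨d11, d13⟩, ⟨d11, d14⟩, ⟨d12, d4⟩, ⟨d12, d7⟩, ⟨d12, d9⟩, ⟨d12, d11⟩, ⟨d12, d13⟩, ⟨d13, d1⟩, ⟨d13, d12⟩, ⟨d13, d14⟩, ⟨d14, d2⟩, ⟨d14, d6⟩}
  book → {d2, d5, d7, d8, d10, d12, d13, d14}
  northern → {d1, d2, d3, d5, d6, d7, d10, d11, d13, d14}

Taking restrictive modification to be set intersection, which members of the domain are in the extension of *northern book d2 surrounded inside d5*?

⟦d2 surrounded⟧ = {x : ⟨d2, x⟩ ∈ ⟦surrounded⟧} = {d1, d2, d3, d5, d6, d7, d11, d12, d13, d14}
⟦inside d5⟧ = {x : ⟨x, d5⟩ ∈ ⟦inside⟧} = {d4, d5, d7, d8, d12, d13}
⟦book⟧ = {d2, d5, d7, d8, d10, d12, d13, d14}
… ∩ ⟦d2 surrounded⟧ = {d2, d5, d7, d8, d10, d12, d13, d14} ∩ {d1, d2, d3, d5, d6, d7, d11, d12, d13, d14} = {d2, d5, d7, d12, d13, d14}
… ∩ ⟦inside d5⟧ = {d2, d5, d7, d12, d13, d14} ∩ {d4, d5, d7, d8, d12, d13} = {d5, d7, d12, d13}
… ∩ ⟦northern⟧ = {d5, d7, d12, d13} ∩ {d1, d2, d3, d5, d6, d7, d10, d11, d13, d14} = {d5, d7, d13}
So ⟦northern book d2 surrounded inside d5⟧ = {d5, d7, d13}.

{d5, d7, d13}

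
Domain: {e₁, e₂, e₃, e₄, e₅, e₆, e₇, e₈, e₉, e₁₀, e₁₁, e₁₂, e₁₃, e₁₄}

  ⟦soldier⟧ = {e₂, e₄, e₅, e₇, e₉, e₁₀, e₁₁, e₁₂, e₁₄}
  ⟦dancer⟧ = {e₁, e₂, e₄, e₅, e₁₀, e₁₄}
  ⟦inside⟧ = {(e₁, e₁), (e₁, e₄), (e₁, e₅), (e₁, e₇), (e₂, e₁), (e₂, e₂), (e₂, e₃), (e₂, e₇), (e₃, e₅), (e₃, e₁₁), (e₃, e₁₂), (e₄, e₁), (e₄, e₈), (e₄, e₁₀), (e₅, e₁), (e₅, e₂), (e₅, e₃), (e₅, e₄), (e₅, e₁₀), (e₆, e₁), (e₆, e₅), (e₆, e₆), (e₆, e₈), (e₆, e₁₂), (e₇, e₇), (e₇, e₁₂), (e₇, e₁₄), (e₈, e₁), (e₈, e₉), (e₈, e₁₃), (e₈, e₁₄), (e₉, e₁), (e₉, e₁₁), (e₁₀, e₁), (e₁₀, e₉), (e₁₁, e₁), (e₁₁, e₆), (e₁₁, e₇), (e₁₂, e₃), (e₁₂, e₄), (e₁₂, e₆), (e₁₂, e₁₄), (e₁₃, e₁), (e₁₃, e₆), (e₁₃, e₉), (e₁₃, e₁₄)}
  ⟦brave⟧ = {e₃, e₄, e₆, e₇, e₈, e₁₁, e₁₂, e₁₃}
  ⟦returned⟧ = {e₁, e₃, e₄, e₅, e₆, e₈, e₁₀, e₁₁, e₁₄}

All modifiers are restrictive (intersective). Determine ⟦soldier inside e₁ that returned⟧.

⟦inside e₁⟧ = {x : ⟨x, e₁⟩ ∈ ⟦inside⟧} = {e₁, e₂, e₄, e₅, e₆, e₈, e₉, e₁₀, e₁₁, e₁₃}
⟦that returned⟧ = ⟦returned⟧ = {e₁, e₃, e₄, e₅, e₆, e₈, e₁₀, e₁₁, e₁₄}
⟦soldier⟧ = {e₂, e₄, e₅, e₇, e₉, e₁₀, e₁₁, e₁₂, e₁₄}
… ∩ ⟦inside e₁⟧ = {e₂, e₄, e₅, e₇, e₉, e₁₀, e₁₁, e₁₂, e₁₄} ∩ {e₁, e₂, e₄, e₅, e₆, e₈, e₉, e₁₀, e₁₁, e₁₃} = {e₂, e₄, e₅, e₉, e₁₀, e₁₁}
… ∩ ⟦that returned⟧ = {e₂, e₄, e₅, e₉, e₁₀, e₁₁} ∩ {e₁, e₃, e₄, e₅, e₆, e₈, e₁₀, e₁₁, e₁₄} = {e₄, e₅, e₁₀, e₁₁}
So ⟦soldier inside e₁ that returned⟧ = {e₄, e₅, e₁₀, e₁₁}.

{e₄, e₅, e₁₀, e₁₁}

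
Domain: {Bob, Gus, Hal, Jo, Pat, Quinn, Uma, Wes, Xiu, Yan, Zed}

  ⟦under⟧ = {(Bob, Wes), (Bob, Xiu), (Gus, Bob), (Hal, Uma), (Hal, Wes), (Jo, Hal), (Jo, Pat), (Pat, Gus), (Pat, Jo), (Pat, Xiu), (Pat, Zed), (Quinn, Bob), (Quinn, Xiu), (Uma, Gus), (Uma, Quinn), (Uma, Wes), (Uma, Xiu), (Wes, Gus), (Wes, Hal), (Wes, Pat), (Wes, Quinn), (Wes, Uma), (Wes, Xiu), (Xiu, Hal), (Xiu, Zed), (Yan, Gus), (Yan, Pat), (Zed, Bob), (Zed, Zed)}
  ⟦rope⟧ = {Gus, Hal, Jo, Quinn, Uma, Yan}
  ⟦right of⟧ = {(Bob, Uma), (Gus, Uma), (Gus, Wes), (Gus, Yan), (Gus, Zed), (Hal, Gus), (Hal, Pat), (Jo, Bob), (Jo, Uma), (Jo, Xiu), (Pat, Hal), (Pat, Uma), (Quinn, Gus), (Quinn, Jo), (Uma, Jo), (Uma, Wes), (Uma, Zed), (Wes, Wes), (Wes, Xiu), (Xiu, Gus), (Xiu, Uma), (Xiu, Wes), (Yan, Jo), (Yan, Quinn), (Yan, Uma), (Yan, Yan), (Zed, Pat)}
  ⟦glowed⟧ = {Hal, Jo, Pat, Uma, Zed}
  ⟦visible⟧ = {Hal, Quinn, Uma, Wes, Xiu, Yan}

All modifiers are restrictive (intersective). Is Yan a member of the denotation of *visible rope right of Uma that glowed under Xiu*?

⟦right of Uma⟧ = {x : ⟨x, Uma⟩ ∈ ⟦right of⟧} = {Bob, Gus, Jo, Pat, Xiu, Yan}
⟦that glowed⟧ = ⟦glowed⟧ = {Hal, Jo, Pat, Uma, Zed}
⟦under Xiu⟧ = {x : ⟨x, Xiu⟩ ∈ ⟦under⟧} = {Bob, Pat, Quinn, Uma, Wes}
⟦rope⟧ = {Gus, Hal, Jo, Quinn, Uma, Yan}
… ∩ ⟦right of Uma⟧ = {Gus, Hal, Jo, Quinn, Uma, Yan} ∩ {Bob, Gus, Jo, Pat, Xiu, Yan} = {Gus, Jo, Yan}
… ∩ ⟦that glowed⟧ = {Gus, Jo, Yan} ∩ {Hal, Jo, Pat, Uma, Zed} = {Jo}
… ∩ ⟦under Xiu⟧ = {Jo} ∩ {Bob, Pat, Quinn, Uma, Wes} = ∅
… ∩ ⟦visible⟧ = ∅ ∩ {Hal, Quinn, Uma, Wes, Xiu, Yan} = ∅
⟦visible rope right of Uma that glowed under Xiu⟧ = ∅; Yan ∉ this set.

no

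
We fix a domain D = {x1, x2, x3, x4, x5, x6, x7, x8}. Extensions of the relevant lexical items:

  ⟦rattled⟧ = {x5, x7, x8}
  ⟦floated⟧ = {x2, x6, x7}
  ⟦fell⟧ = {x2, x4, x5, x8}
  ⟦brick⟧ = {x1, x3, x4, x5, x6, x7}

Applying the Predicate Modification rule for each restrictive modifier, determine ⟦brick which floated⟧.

{x6, x7}

⟦which floated⟧ = ⟦floated⟧ = {x2, x6, x7}
⟦brick⟧ = {x1, x3, x4, x5, x6, x7}
… ∩ ⟦which floated⟧ = {x1, x3, x4, x5, x6, x7} ∩ {x2, x6, x7} = {x6, x7}
So ⟦brick which floated⟧ = {x6, x7}.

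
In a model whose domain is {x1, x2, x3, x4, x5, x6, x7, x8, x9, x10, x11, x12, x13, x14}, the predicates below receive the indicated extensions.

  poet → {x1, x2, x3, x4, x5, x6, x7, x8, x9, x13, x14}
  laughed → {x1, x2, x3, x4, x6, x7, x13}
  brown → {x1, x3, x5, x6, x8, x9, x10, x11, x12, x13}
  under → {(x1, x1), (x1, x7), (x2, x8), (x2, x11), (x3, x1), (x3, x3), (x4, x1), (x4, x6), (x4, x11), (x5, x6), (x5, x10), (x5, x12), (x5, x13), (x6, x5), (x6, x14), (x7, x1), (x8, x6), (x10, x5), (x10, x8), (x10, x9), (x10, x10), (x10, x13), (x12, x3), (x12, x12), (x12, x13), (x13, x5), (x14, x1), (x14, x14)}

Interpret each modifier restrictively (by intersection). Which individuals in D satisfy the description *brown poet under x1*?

{x1, x3}

⟦under x1⟧ = {x : ⟨x, x1⟩ ∈ ⟦under⟧} = {x1, x3, x4, x7, x14}
⟦poet⟧ = {x1, x2, x3, x4, x5, x6, x7, x8, x9, x13, x14}
… ∩ ⟦under x1⟧ = {x1, x2, x3, x4, x5, x6, x7, x8, x9, x13, x14} ∩ {x1, x3, x4, x7, x14} = {x1, x3, x4, x7, x14}
… ∩ ⟦brown⟧ = {x1, x3, x4, x7, x14} ∩ {x1, x3, x5, x6, x8, x9, x10, x11, x12, x13} = {x1, x3}
So ⟦brown poet under x1⟧ = {x1, x3}.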